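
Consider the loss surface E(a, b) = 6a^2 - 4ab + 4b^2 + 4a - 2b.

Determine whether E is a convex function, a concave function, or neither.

E is quadratic, so its Hessian is the constant matrix H = [[12, -4], [-4, 8]].
det(H) = 80, tr(H) = 20.
det(H) > 0 and tr(H) > 0, so H is positive definite everywhere: convex.

convex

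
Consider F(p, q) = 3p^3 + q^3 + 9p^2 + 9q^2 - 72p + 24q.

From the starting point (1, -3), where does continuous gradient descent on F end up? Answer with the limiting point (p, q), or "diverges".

F is separable, so gradient descent decouples: p follows -∂F/∂p, q follows -∂F/∂q.
∂F/∂p = 9(p - 2)(p + 4); at p=1 this is -45, so p increases.
∂F/∂q = 3(q + 2)(q + 4); at q=-3 this is -3, so q increases.
p converges to its nearest critical value 2 (a local min of the p-part); q converges to -2. The iterate converges to (2, -2).

(2, -2)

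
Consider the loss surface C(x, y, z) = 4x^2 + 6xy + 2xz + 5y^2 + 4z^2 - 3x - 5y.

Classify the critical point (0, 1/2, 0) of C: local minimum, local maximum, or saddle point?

local minimum

The Hessian is constant: H = [[8, 6, 2], [6, 10, 0], [2, 0, 8]].
Leading principal minors: Δ₁ = 8, Δ₂ = 44, Δ₃ = 312.
All leading minors are positive, so H is positive definite: a local minimum.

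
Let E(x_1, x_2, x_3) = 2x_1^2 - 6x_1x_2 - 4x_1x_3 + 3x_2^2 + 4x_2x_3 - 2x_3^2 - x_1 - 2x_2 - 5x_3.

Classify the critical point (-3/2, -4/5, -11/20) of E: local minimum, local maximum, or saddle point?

The Hessian is constant: H = [[4, -6, -4], [-6, 6, 4], [-4, 4, -4]].
Leading principal minors: Δ₁ = 4, Δ₂ = -12, Δ₃ = 80.
The minors fit neither the all-positive nor the alternating-sign pattern, so H is indefinite: a saddle point.

saddle point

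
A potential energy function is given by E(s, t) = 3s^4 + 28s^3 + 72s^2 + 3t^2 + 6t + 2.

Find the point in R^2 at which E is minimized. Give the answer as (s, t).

(0, -1)

E(s,t) separates as P(s) + Q(t) + 2, so its minimum is min P + min Q + 2.
P'(s) = 12s(s + 3)(s + 4) vanishes at s ∈ {-4, -3, 0}; Q'(t) = 6(t + 1) vanishes at t ∈ {-1}.
Local minima of P (where P''>0): P(-4)=128, P(0)=0. Local minima of Q: Q(-1)=-3.
So the global minimum of E is P(0) + Q(-1) + 2 = 0 − 3 + 2 = -1, attained at (0, -1).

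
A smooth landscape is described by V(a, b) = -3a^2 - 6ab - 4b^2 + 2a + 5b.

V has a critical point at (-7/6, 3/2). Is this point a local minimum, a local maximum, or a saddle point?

The Hessian of V is constant: H = [[-6, -6], [-6, -8]].
det(H) = (-6)·(-8) − (-6)² = 12.
det(H) > 0 and tr(H) = -14 < 0, so H is negative definite and the point is a local maximum.

local maximum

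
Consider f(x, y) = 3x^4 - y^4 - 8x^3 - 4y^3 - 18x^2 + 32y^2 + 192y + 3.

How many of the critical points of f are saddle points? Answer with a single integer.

f separates as a function of x plus a function of y, so ∇f=0 decouples.
∂f/∂x = 12x(x - 3)(x + 1) = 0 at x ∈ {-1, 0, 3}; ∂f/∂y = -4(y - 4)(y + 3)(y + 4) = 0 at y ∈ {-4, -3, 4}.
The Hessian is diagonal: diag(f_xx, f_yy). Second derivatives: f_xx(-1)=48, f_xx(0)=-36, f_xx(3)=144; f_yy(-4)=-32, f_yy(-3)=28, f_yy(4)=-224.
Saddle points occur where the two diagonal entries have opposite signs: (-1, -4), (-1, 4), (0, -3), (3, -4), (3, 4). Count: 5.

5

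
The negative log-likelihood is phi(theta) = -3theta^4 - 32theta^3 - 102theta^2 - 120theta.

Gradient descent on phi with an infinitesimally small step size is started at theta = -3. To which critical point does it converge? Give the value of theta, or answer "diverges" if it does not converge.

phi'(theta) = -12(theta + 1)(theta + 2)(theta + 5), so phi'(-3) = -48.
Gradient descent moves in the -phi' direction, i.e. theta is increasing.
The nearest critical point in that direction is theta = -2, where phi'' = 36 > 0 (a local minimum). The iterate converges there.

-2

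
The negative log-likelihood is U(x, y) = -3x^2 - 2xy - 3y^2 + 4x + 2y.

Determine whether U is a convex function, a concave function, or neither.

concave

U is quadratic, so its Hessian is the constant matrix H = [[-6, -2], [-2, -6]].
det(H) = 32, tr(H) = -12.
det(H) > 0 and tr(H) < 0, so H is negative definite everywhere: concave.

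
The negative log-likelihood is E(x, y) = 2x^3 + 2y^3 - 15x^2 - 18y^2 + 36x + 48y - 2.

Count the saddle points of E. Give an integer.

E separates as a function of x plus a function of y, so ∇E=0 decouples.
∂E/∂x = 6(x - 3)(x - 2) = 0 at x ∈ {2, 3}; ∂E/∂y = 6(y - 4)(y - 2) = 0 at y ∈ {2, 4}.
The Hessian is diagonal: diag(E_xx, E_yy). Second derivatives: E_xx(2)=-6, E_xx(3)=6; E_yy(2)=-12, E_yy(4)=12.
Saddle points occur where the two diagonal entries have opposite signs: (2, 4), (3, 2). Count: 2.

2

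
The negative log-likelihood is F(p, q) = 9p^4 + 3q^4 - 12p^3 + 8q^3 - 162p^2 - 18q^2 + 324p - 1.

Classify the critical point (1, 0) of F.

local maximum

The mixed partial ∂²F/∂p∂q is 0, so the Hessian at any point is diag(F_pp, F_qq) = diag(36(3p^2 - 2p - 9), 12(3q^2 + 4q - 3)).
At (1, 0): H = diag(-288, -36).
Both eigenvalues are negative, so H is negative definite: a local maximum.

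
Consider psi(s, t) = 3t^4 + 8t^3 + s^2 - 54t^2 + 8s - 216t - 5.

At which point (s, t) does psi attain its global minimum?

(-4, 3)

psi(s,t) separates as P(s) + Q(t) − 5, so its minimum is min P + min Q − 5.
P'(s) = 2s + 8 vanishes at s ∈ {-4}; Q'(t) = 12(t - 3)(t + 2)(t + 3) vanishes at t ∈ {-3, -2, 3}.
Local minima of P (where P''>0): P(-4)=-16. Local minima of Q: Q(-3)=189, Q(3)=-675.
So the global minimum of psi is P(-4) + Q(3) − 5 = -16 − 675 − 5 = -696, attained at (-4, 3).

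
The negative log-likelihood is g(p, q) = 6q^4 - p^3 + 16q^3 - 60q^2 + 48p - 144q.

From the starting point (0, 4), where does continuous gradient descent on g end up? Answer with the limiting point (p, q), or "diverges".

g is separable, so gradient descent decouples: p follows -∂g/∂p, q follows -∂g/∂q.
∂g/∂p = -3(p - 4)(p + 4); at p=0 this is 48, so p decreases.
∂g/∂q = 24(q - 2)(q + 1)(q + 3); at q=4 this is 1680, so q decreases.
p converges to its nearest critical value -4 (a local min of the p-part); q converges to 2. The iterate converges to (-4, 2).

(-4, 2)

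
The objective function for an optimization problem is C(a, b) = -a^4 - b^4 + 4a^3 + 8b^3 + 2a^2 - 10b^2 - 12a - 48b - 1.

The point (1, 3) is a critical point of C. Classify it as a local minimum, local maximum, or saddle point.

local minimum

The mixed partial ∂²C/∂a∂b is 0, so the Hessian at any point is diag(C_aa, C_bb) = diag(4(-3a^2 + 6a + 1), 4(-3b^2 + 12b - 5)).
At (1, 3): H = diag(16, 16).
Both eigenvalues are positive, so H is positive definite: a local minimum.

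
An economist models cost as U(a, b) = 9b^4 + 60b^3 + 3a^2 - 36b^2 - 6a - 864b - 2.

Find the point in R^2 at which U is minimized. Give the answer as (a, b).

U(a,b) separates as P(a) + Q(b) − 2, so its minimum is min P + min Q − 2.
P'(a) = 6a - 6 vanishes at a ∈ {1}; Q'(b) = 36(b - 2)(b + 3)(b + 4) vanishes at b ∈ {-4, -3, 2}.
Local minima of P (where P''>0): P(1)=-3. Local minima of Q: Q(-4)=1344, Q(2)=-1248.
So the global minimum of U is P(1) + Q(2) − 2 = -3 − 1248 − 2 = -1253, attained at (1, 2).

(1, 2)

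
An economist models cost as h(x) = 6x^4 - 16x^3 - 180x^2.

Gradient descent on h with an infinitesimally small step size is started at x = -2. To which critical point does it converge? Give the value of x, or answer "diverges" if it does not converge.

h'(x) = 24x(x - 5)(x + 3), so h'(-2) = 336.
Gradient descent moves in the -h' direction, i.e. x is decreasing.
The nearest critical point in that direction is x = -3, where h'' = 576 > 0 (a local minimum). The iterate converges there.

-3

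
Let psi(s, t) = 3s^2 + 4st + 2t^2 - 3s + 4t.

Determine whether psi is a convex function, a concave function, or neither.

psi is quadratic, so its Hessian is the constant matrix H = [[6, 4], [4, 4]].
det(H) = 8, tr(H) = 10.
det(H) > 0 and tr(H) > 0, so H is positive definite everywhere: convex.

convex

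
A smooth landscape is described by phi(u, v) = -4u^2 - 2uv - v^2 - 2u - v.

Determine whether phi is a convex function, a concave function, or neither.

phi is quadratic, so its Hessian is the constant matrix H = [[-8, -2], [-2, -2]].
det(H) = 12, tr(H) = -10.
det(H) > 0 and tr(H) < 0, so H is negative definite everywhere: concave.

concave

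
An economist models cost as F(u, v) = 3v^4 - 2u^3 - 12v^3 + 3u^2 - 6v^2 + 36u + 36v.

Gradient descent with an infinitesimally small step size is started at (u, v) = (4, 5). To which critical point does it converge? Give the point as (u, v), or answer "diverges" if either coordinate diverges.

diverges

F is separable, so gradient descent decouples: u follows -∂F/∂u, v follows -∂F/∂v.
∂F/∂u = -6(u - 3)(u + 2); at u=4 this is -36, so u increases.
∂F/∂v = 12(v - 3)(v - 1)(v + 1); at v=5 this is 576, so v decreases.
The u-coordinate has no critical point in that direction and runs off to infinity.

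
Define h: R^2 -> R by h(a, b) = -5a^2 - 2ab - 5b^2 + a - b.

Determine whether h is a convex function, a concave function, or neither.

h is quadratic, so its Hessian is the constant matrix H = [[-10, -2], [-2, -10]].
det(H) = 96, tr(H) = -20.
det(H) > 0 and tr(H) < 0, so H is negative definite everywhere: concave.

concave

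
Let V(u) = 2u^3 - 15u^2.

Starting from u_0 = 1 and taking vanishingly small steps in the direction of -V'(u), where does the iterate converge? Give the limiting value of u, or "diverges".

V'(u) = 6u(u - 5), so V'(1) = -24.
Gradient descent moves in the -V' direction, i.e. u is increasing.
The nearest critical point in that direction is u = 5, where V'' = 30 > 0 (a local minimum). The iterate converges there.

5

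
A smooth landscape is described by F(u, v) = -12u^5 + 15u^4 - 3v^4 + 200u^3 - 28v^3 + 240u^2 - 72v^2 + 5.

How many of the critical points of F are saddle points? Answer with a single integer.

6

F separates as a function of u plus a function of v, so ∇F=0 decouples.
∂F/∂u = -60u(u - 4)(u + 1)(u + 2) = 0 at u ∈ {-2, -1, 0, 4}; ∂F/∂v = -12v(v + 3)(v + 4) = 0 at v ∈ {-4, -3, 0}.
The Hessian is diagonal: diag(F_uu, F_vv). Second derivatives: F_uu(-2)=720, F_uu(-1)=-300, F_uu(0)=480, F_uu(4)=-7200; F_vv(-4)=-48, F_vv(-3)=36, F_vv(0)=-144.
Saddle points occur where the two diagonal entries have opposite signs: (-2, -4), (-2, 0), (-1, -3), (0, -4), (0, 0), (4, -3). Count: 6.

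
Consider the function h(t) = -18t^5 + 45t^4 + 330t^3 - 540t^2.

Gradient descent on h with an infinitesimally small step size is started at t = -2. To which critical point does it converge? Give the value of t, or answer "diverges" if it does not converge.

h'(t) = -90t(t - 4)(t - 1)(t + 3), so h'(-2) = 3240.
Gradient descent moves in the -h' direction, i.e. t is decreasing.
The nearest critical point in that direction is t = -3, where h'' = 7560 > 0 (a local minimum). The iterate converges there.

-3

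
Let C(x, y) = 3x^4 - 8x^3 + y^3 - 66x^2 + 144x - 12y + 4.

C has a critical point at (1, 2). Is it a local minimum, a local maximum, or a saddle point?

The mixed partial ∂²C/∂x∂y is 0, so the Hessian at any point is diag(C_xx, C_yy) = diag(12(3x^2 - 4x - 11), 6y).
At (1, 2): H = diag(-144, 12).
The eigenvalues have opposite signs, so H is indefinite: a saddle point.

saddle point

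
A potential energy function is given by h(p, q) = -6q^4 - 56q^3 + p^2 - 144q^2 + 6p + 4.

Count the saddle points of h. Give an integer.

2

h separates as a function of p plus a function of q, so ∇h=0 decouples.
∂h/∂p = 2(p + 3) = 0 at p ∈ {-3}; ∂h/∂q = -24q(q + 3)(q + 4) = 0 at q ∈ {-4, -3, 0}.
The Hessian is diagonal: diag(h_pp, h_qq). Second derivatives: h_pp(-3)=2; h_qq(-4)=-96, h_qq(-3)=72, h_qq(0)=-288.
Saddle points occur where the two diagonal entries have opposite signs: (-3, -4), (-3, 0). Count: 2.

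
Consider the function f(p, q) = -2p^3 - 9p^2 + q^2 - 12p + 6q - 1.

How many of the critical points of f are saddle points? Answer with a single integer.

1

f separates as a function of p plus a function of q, so ∇f=0 decouples.
∂f/∂p = -6(p + 1)(p + 2) = 0 at p ∈ {-2, -1}; ∂f/∂q = 2(q + 3) = 0 at q ∈ {-3}.
The Hessian is diagonal: diag(f_pp, f_qq). Second derivatives: f_pp(-2)=6, f_pp(-1)=-6; f_qq(-3)=2.
Saddle points occur where the two diagonal entries have opposite signs: (-1, -3). Count: 1.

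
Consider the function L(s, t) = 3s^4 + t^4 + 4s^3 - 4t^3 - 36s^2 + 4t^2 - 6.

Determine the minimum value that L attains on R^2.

L(s,t) separates as P(s) + Q(t) − 6, so its minimum is min P + min Q − 6.
P'(s) = 12s(s - 2)(s + 3) vanishes at s ∈ {-3, 0, 2}; Q'(t) = 4t(t - 2)(t - 1) vanishes at t ∈ {0, 1, 2}.
Local minima of P (where P''>0): P(-3)=-189, P(2)=-64. Local minima of Q: Q(0)=0, Q(2)=0.
So the global minimum of L is P(-3) + Q(0) − 6 = -189 + 0 − 6 = -195, attained at (-3, 0).

-195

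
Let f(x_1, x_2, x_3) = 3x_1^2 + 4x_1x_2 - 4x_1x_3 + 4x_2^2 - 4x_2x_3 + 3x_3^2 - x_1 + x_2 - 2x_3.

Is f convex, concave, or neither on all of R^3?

convex

f is quadratic, so its Hessian is the constant matrix H = [[6, 4, -4], [4, 8, -4], [-4, -4, 6]].
Leading principal minors: 6, 32, 96.
All positive ⇒ H ≻ 0 ⇒ convex.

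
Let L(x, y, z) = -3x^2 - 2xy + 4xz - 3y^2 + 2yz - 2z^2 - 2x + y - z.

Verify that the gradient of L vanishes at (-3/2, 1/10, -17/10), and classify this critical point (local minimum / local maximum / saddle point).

∇L = (-6x - 2y + 4z - 2, -2x - 6y + 2z + 1, 4x + 2y - 4z - 1); substituting (-3/2, 1/10, -17/10) gives ∇L = (0, 0, 0), so (-3/2, 1/10, -17/10) is indeed a critical point.
The Hessian is constant: H = [[-6, -2, 4], [-2, -6, 2], [4, 2, -4]].
Leading principal minors: Δ₁ = -6, Δ₂ = 32, Δ₃ = -40.
The minors alternate sign starting negative (−, +, −), so H is negative definite: a local maximum.

local maximum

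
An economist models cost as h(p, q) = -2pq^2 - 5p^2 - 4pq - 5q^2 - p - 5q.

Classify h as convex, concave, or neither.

The term -2pq^2 is cubic, so the Hessian is not constant.
∂²h/∂q² = -4p - 10, which takes both signs as p varies (negative for sufficiently large p). A diagonal entry of the Hessian changing sign means the Hessian is neither positive- nor negative-semidefinite on all of R^2.

neither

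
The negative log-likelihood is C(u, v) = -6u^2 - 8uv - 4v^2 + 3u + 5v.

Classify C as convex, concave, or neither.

concave

C is quadratic, so its Hessian is the constant matrix H = [[-12, -8], [-8, -8]].
det(H) = 32, tr(H) = -20.
det(H) > 0 and tr(H) < 0, so H is negative definite everywhere: concave.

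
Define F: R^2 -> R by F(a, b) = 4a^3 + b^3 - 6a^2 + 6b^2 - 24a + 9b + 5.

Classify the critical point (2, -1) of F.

The mixed partial ∂²F/∂a∂b is 0, so the Hessian at any point is diag(F_aa, F_bb) = diag(12(2a - 1), 6(b + 2)).
At (2, -1): H = diag(36, 6).
Both eigenvalues are positive, so H is positive definite: a local minimum.

local minimum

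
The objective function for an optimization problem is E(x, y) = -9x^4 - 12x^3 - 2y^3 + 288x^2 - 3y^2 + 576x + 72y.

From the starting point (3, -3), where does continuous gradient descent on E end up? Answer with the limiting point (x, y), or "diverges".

(-1, -4)

E is separable, so gradient descent decouples: x follows -∂E/∂x, y follows -∂E/∂y.
∂E/∂x = -36(x - 4)(x + 1)(x + 4); at x=3 this is 1008, so x decreases.
∂E/∂y = -6(y - 3)(y + 4); at y=-3 this is 36, so y decreases.
x converges to its nearest critical value -1 (a local min of the x-part); y converges to -4. The iterate converges to (-1, -4).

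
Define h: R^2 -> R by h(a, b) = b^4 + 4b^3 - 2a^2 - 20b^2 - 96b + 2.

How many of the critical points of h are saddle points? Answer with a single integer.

2

h separates as a function of a plus a function of b, so ∇h=0 decouples.
∂h/∂a = -4a = 0 at a ∈ {0}; ∂h/∂b = 4(b - 3)(b + 2)(b + 4) = 0 at b ∈ {-4, -2, 3}.
The Hessian is diagonal: diag(h_aa, h_bb). Second derivatives: h_aa(0)=-4; h_bb(-4)=56, h_bb(-2)=-40, h_bb(3)=140.
Saddle points occur where the two diagonal entries have opposite signs: (0, -4), (0, 3). Count: 2.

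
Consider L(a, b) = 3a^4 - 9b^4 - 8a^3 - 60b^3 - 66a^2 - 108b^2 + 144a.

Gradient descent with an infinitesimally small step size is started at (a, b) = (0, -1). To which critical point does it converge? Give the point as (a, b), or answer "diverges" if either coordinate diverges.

L is separable, so gradient descent decouples: a follows -∂L/∂a, b follows -∂L/∂b.
∂L/∂a = 12(a - 4)(a - 1)(a + 3); at a=0 this is 144, so a decreases.
∂L/∂b = -36b(b + 2)(b + 3); at b=-1 this is 72, so b decreases.
a converges to its nearest critical value -3 (a local min of the a-part); b converges to -2. The iterate converges to (-3, -2).

(-3, -2)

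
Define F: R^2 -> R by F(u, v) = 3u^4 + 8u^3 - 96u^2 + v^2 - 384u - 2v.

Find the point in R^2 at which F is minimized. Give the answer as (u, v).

(4, 1)

F(u,v) separates as P(u) + Q(v), so its minimum is min P + min Q.
P'(u) = 12(u - 4)(u + 2)(u + 4) vanishes at u ∈ {-4, -2, 4}; Q'(v) = 2v - 2 vanishes at v ∈ {1}.
Local minima of P (where P''>0): P(-4)=256, P(4)=-1792. Local minima of Q: Q(1)=-1.
So the global minimum of F is P(4) + Q(1) = -1792 − 1 = -1793, attained at (4, 1).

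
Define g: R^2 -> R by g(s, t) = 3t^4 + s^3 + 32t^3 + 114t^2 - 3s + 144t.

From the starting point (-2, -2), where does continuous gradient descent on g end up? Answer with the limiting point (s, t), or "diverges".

diverges

g is separable, so gradient descent decouples: s follows -∂g/∂s, t follows -∂g/∂t.
∂g/∂s = 3(s - 1)(s + 1); at s=-2 this is 9, so s decreases.
∂g/∂t = 12(t + 1)(t + 3)(t + 4); at t=-2 this is -24, so t increases.
The s-coordinate has no critical point in that direction and runs off to infinity.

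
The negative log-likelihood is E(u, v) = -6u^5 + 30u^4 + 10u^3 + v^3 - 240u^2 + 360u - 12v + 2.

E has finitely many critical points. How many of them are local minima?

2

E separates as a function of u plus a function of v, so ∇E=0 decouples.
∂E/∂u = -30(u - 3)(u - 2)(u - 1)(u + 2) = 0 at u ∈ {-2, 1, 2, 3}; ∂E/∂v = 3(v - 2)(v + 2) = 0 at v ∈ {-2, 2}.
The Hessian is diagonal: diag(E_uu, E_vv). Second derivatives: E_uu(-2)=1800, E_uu(1)=-180, E_uu(2)=120, E_uu(3)=-300; E_vv(-2)=-12, E_vv(2)=12.
Local minima occur where both diagonal entries positive: (-2, 2), (2, 2). Count: 2.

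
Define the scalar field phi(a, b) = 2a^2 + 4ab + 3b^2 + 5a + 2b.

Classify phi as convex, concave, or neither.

convex

phi is quadratic, so its Hessian is the constant matrix H = [[4, 4], [4, 6]].
det(H) = 8, tr(H) = 10.
det(H) > 0 and tr(H) > 0, so H is positive definite everywhere: convex.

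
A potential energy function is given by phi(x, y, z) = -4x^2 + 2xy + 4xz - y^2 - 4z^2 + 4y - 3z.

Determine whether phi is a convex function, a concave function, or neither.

concave

phi is quadratic, so its Hessian is the constant matrix H = [[-8, 2, 4], [2, -2, 0], [4, 0, -8]].
Leading principal minors: -8, 12, -64.
Signs alternate −, +, − ⇒ H ≺ 0 ⇒ concave.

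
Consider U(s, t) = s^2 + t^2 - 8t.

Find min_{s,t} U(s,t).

-16

U(s,t) separates as P(s) + Q(t), so its minimum is min P + min Q.
P'(s) = 2s vanishes at s ∈ {0}; Q'(t) = 2(t - 4) vanishes at t ∈ {4}.
Local minima of P (where P''>0): P(0)=0. Local minima of Q: Q(4)=-16.
So the global minimum of U is P(0) + Q(4) = 0 − 16 = -16, attained at (0, 4).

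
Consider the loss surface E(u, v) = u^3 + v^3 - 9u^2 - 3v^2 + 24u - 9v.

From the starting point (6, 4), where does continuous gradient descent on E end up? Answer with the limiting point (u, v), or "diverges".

(4, 3)

E is separable, so gradient descent decouples: u follows -∂E/∂u, v follows -∂E/∂v.
∂E/∂u = 3(u - 4)(u - 2); at u=6 this is 24, so u decreases.
∂E/∂v = 3(v - 3)(v + 1); at v=4 this is 15, so v decreases.
u converges to its nearest critical value 4 (a local min of the u-part); v converges to 3. The iterate converges to (4, 3).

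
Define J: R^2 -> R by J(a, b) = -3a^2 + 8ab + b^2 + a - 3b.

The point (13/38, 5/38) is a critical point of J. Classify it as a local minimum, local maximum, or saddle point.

saddle point

The Hessian of J is constant: H = [[-6, 8], [8, 2]].
det(H) = (-6)·2 − 8² = -76.
Since det(H) < 0, H is indefinite and the critical point is a saddle point.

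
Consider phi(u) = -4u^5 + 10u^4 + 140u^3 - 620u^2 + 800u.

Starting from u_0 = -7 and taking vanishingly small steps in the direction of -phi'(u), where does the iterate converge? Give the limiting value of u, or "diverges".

phi'(u) = -20(u - 4)(u - 2)(u - 1)(u + 5), so phi'(-7) = -31680.
Gradient descent moves in the -phi' direction, i.e. u is increasing.
The nearest critical point in that direction is u = -5, where phi'' = 7560 > 0 (a local minimum). The iterate converges there.

-5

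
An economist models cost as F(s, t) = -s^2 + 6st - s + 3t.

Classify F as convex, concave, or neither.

F is quadratic, so its Hessian is the constant matrix H = [[-2, 6], [6, 0]].
det(H) = -36, tr(H) = -2.
det(H) < 0, so H is indefinite: neither convex nor concave.

neither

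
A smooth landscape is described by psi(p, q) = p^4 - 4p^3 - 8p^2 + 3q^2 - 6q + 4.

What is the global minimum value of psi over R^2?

-127

psi(p,q) separates as A(p) + B(q) + 4, so its minimum is min A + min B + 4.
A'(p) = 4p(p - 4)(p + 1) vanishes at p ∈ {-1, 0, 4}; B'(q) = 6q - 6 vanishes at q ∈ {1}.
Local minima of A (where A''>0): A(-1)=-3, A(4)=-128. Local minima of B: B(1)=-3.
So the global minimum of psi is A(4) + B(1) + 4 = -128 − 3 + 4 = -127, attained at (4, 1).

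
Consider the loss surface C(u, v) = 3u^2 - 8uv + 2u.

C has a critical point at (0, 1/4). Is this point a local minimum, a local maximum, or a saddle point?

saddle point

The Hessian of C is constant: H = [[6, -8], [-8, 0]].
det(H) = 6·0 − (-8)² = -64.
Since det(H) < 0, H is indefinite and the critical point is a saddle point.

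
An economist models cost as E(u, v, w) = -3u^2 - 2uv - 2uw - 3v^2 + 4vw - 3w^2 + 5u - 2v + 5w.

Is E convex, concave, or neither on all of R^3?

E is quadratic, so its Hessian is the constant matrix H = [[-6, -2, -2], [-2, -6, 4], [-2, 4, -6]].
Leading principal minors: -6, 32, -40.
Signs alternate −, +, − ⇒ H ≺ 0 ⇒ concave.

concave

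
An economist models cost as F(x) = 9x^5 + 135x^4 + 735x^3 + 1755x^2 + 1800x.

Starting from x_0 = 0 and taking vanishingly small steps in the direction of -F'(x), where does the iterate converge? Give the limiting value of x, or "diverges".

-1

F'(x) = 45(x + 1)(x + 2)(x + 4)(x + 5), so F'(0) = 1800.
Gradient descent moves in the -F' direction, i.e. x is decreasing.
The nearest critical point in that direction is x = -1, where F'' = 540 > 0 (a local minimum). The iterate converges there.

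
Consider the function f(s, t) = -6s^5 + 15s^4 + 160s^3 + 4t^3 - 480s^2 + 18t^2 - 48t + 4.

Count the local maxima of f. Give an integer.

f separates as a function of s plus a function of t, so ∇f=0 decouples.
∂f/∂s = -30s(s - 4)(s - 2)(s + 4) = 0 at s ∈ {-4, 0, 2, 4}; ∂f/∂t = 12(t - 1)(t + 4) = 0 at t ∈ {-4, 1}.
The Hessian is diagonal: diag(f_ss, f_tt). Second derivatives: f_ss(-4)=5760, f_ss(0)=-960, f_ss(2)=720, f_ss(4)=-1920; f_tt(-4)=-60, f_tt(1)=60.
Local maxima occur where both diagonal entries negative: (0, -4), (4, -4). Count: 2.

2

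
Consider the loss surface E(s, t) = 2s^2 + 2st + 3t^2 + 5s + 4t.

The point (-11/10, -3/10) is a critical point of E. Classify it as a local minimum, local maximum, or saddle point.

local minimum

The Hessian of E is constant: H = [[4, 2], [2, 6]].
det(H) = 4·6 − 2² = 20.
det(H) > 0 and tr(H) = 10 > 0, so H is positive definite and the point is a local minimum.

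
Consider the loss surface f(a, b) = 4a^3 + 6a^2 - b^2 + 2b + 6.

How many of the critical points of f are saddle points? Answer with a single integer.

f separates as a function of a plus a function of b, so ∇f=0 decouples.
∂f/∂a = 12a(a + 1) = 0 at a ∈ {-1, 0}; ∂f/∂b = -2(b - 1) = 0 at b ∈ {1}.
The Hessian is diagonal: diag(f_aa, f_bb). Second derivatives: f_aa(-1)=-12, f_aa(0)=12; f_bb(1)=-2.
Saddle points occur where the two diagonal entries have opposite signs: (0, 1). Count: 1.

1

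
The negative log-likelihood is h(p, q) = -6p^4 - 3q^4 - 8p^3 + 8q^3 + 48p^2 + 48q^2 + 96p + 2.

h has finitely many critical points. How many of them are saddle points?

4

h separates as a function of p plus a function of q, so ∇h=0 decouples.
∂h/∂p = -24(p - 2)(p + 1)(p + 2) = 0 at p ∈ {-2, -1, 2}; ∂h/∂q = -12q(q - 4)(q + 2) = 0 at q ∈ {-2, 0, 4}.
The Hessian is diagonal: diag(h_pp, h_qq). Second derivatives: h_pp(-2)=-96, h_pp(-1)=72, h_pp(2)=-288; h_qq(-2)=-144, h_qq(0)=96, h_qq(4)=-288.
Saddle points occur where the two diagonal entries have opposite signs: (-2, 0), (-1, -2), (-1, 4), (2, 0). Count: 4.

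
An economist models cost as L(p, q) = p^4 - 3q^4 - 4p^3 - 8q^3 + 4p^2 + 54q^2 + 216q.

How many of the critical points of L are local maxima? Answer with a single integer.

2

L separates as a function of p plus a function of q, so ∇L=0 decouples.
∂L/∂p = 4p(p - 2)(p - 1) = 0 at p ∈ {0, 1, 2}; ∂L/∂q = -12(q - 3)(q + 2)(q + 3) = 0 at q ∈ {-3, -2, 3}.
The Hessian is diagonal: diag(L_pp, L_qq). Second derivatives: L_pp(0)=8, L_pp(1)=-4, L_pp(2)=8; L_qq(-3)=-72, L_qq(-2)=60, L_qq(3)=-360.
Local maxima occur where both diagonal entries negative: (1, -3), (1, 3). Count: 2.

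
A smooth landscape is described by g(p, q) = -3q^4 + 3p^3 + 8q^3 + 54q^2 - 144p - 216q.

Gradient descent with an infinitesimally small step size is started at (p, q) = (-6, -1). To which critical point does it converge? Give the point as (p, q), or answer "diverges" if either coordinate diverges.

diverges

g is separable, so gradient descent decouples: p follows -∂g/∂p, q follows -∂g/∂q.
∂g/∂p = 9(p - 4)(p + 4); at p=-6 this is 180, so p decreases.
∂g/∂q = -12(q - 3)(q - 2)(q + 3); at q=-1 this is -288, so q increases.
The p-coordinate has no critical point in that direction and runs off to infinity.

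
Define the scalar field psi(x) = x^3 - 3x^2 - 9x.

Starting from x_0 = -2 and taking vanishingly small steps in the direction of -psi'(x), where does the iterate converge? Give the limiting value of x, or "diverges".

diverges

psi'(x) = 3(x - 3)(x + 1), so psi'(-2) = 15.
Gradient descent moves in the -psi' direction, i.e. x is decreasing.
There is no critical point below x=-2, and psi' keeps the same sign, so the iterate runs off to −∞.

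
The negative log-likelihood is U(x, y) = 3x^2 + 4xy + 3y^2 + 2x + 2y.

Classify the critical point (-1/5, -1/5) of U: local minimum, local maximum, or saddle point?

local minimum

The Hessian of U is constant: H = [[6, 4], [4, 6]].
det(H) = 6·6 − 4² = 20.
det(H) > 0 and tr(H) = 12 > 0, so H is positive definite and the point is a local minimum.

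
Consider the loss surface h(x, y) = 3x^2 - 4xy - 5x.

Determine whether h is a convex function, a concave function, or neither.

neither

h is quadratic, so its Hessian is the constant matrix H = [[6, -4], [-4, 0]].
det(H) = -16, tr(H) = 6.
det(H) < 0, so H is indefinite: neither convex nor concave.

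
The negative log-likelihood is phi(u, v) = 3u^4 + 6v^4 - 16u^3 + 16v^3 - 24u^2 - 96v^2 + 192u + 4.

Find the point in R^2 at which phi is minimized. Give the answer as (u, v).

(-2, -4)

phi(u,v) separates as P(u) + Q(v) + 4, so its minimum is min P + min Q + 4.
P'(u) = 12(u - 4)(u - 2)(u + 2) vanishes at u ∈ {-2, 2, 4}; Q'(v) = 24v(v - 2)(v + 4) vanishes at v ∈ {-4, 0, 2}.
Local minima of P (where P''>0): P(-2)=-304, P(4)=128. Local minima of Q: Q(-4)=-1024, Q(2)=-160.
So the global minimum of phi is P(-2) + Q(-4) + 4 = -304 − 1024 + 4 = -1324, attained at (-2, -4).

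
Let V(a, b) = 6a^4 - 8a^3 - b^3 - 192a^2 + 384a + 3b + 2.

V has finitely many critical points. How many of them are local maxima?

V separates as a function of a plus a function of b, so ∇V=0 decouples.
∂V/∂a = 24(a - 4)(a - 1)(a + 4) = 0 at a ∈ {-4, 1, 4}; ∂V/∂b = -3(b - 1)(b + 1) = 0 at b ∈ {-1, 1}.
The Hessian is diagonal: diag(V_aa, V_bb). Second derivatives: V_aa(-4)=960, V_aa(1)=-360, V_aa(4)=576; V_bb(-1)=6, V_bb(1)=-6.
Local maxima occur where both diagonal entries negative: (1, 1). Count: 1.

1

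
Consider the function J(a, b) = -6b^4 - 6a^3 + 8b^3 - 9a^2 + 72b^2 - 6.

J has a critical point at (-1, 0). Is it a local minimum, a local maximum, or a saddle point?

local minimum

The mixed partial ∂²J/∂a∂b is 0, so the Hessian at any point is diag(J_aa, J_bb) = diag(-18(2a + 1), 24(-3b^2 + 2b + 6)).
At (-1, 0): H = diag(18, 144).
Both eigenvalues are positive, so H is positive definite: a local minimum.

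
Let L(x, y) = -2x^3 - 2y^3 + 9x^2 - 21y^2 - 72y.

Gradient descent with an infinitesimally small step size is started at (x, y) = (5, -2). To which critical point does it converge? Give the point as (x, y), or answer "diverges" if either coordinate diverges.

L is separable, so gradient descent decouples: x follows -∂L/∂x, y follows -∂L/∂y.
∂L/∂x = -6x(x - 3); at x=5 this is -60, so x increases.
∂L/∂y = -6(y + 3)(y + 4); at y=-2 this is -12, so y increases.
The x-coordinate has no critical point in that direction and runs off to infinity.

diverges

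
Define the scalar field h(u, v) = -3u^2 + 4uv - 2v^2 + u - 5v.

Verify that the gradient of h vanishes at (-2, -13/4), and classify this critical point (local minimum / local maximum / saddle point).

∇h = (-6u + 4v + 1, 4u - 4v - 5); substituting (-2, -13/4) gives ∇h = (0, 0), so (-2, -13/4) is indeed a critical point.
The Hessian of h is constant: H = [[-6, 4], [4, -4]].
det(H) = (-6)·(-4) − 4² = 8.
det(H) > 0 and tr(H) = -10 < 0, so H is negative definite and the point is a local maximum.

local maximum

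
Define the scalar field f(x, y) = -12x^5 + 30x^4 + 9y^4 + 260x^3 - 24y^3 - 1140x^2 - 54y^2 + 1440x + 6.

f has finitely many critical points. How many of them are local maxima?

f separates as a function of x plus a function of y, so ∇f=0 decouples.
∂f/∂x = -60(x - 3)(x - 2)(x - 1)(x + 4) = 0 at x ∈ {-4, 1, 2, 3}; ∂f/∂y = 36y(y - 3)(y + 1) = 0 at y ∈ {-1, 0, 3}.
The Hessian is diagonal: diag(f_xx, f_yy). Second derivatives: f_xx(-4)=12600, f_xx(1)=-600, f_xx(2)=360, f_xx(3)=-840; f_yy(-1)=144, f_yy(0)=-108, f_yy(3)=432.
Local maxima occur where both diagonal entries negative: (1, 0), (3, 0). Count: 2.

2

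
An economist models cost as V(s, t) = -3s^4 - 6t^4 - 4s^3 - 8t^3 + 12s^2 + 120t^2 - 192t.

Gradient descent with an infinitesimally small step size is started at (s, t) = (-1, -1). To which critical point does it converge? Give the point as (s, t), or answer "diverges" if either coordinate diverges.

(0, 1)

V is separable, so gradient descent decouples: s follows -∂V/∂s, t follows -∂V/∂t.
∂V/∂s = -12s(s - 1)(s + 2); at s=-1 this is -24, so s increases.
∂V/∂t = -24(t - 2)(t - 1)(t + 4); at t=-1 this is -432, so t increases.
s converges to its nearest critical value 0 (a local min of the s-part); t converges to 1. The iterate converges to (0, 1).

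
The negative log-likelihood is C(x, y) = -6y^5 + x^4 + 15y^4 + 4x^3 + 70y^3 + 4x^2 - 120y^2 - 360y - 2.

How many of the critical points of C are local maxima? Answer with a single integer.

2

C separates as a function of x plus a function of y, so ∇C=0 decouples.
∂C/∂x = 4x(x + 1)(x + 2) = 0 at x ∈ {-2, -1, 0}; ∂C/∂y = -30(y - 3)(y - 2)(y + 1)(y + 2) = 0 at y ∈ {-2, -1, 2, 3}.
The Hessian is diagonal: diag(C_xx, C_yy). Second derivatives: C_xx(-2)=8, C_xx(-1)=-4, C_xx(0)=8; C_yy(-2)=600, C_yy(-1)=-360, C_yy(2)=360, C_yy(3)=-600.
Local maxima occur where both diagonal entries negative: (-1, -1), (-1, 3). Count: 2.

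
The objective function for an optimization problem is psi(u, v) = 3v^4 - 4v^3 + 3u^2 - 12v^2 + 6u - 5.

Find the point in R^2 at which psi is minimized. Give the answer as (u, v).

(-1, 2)

psi(u,v) separates as P(u) + Q(v) − 5, so its minimum is min P + min Q − 5.
P'(u) = 6u + 6 vanishes at u ∈ {-1}; Q'(v) = 12v(v - 2)(v + 1) vanishes at v ∈ {-1, 0, 2}.
Local minima of P (where P''>0): P(-1)=-3. Local minima of Q: Q(-1)=-5, Q(2)=-32.
So the global minimum of psi is P(-1) + Q(2) − 5 = -3 − 32 − 5 = -40, attained at (-1, 2).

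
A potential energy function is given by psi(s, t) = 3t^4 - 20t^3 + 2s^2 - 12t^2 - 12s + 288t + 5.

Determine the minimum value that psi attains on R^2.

-429

psi(s,t) separates as P(s) + Q(t) + 5, so its minimum is min P + min Q + 5.
P'(s) = 4s - 12 vanishes at s ∈ {3}; Q'(t) = 12(t - 4)(t - 3)(t + 2) vanishes at t ∈ {-2, 3, 4}.
Local minima of P (where P''>0): P(3)=-18. Local minima of Q: Q(-2)=-416, Q(4)=448.
So the global minimum of psi is P(3) + Q(-2) + 5 = -18 − 416 + 5 = -429, attained at (3, -2).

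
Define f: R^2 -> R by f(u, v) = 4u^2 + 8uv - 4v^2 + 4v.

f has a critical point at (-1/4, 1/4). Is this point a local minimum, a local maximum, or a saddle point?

The Hessian of f is constant: H = [[8, 8], [8, -8]].
det(H) = 8·(-8) − 8² = -128.
Since det(H) < 0, H is indefinite and the critical point is a saddle point.

saddle point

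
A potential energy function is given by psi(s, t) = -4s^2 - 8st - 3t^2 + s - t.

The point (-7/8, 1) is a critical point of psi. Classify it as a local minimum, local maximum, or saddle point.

saddle point

The Hessian of psi is constant: H = [[-8, -8], [-8, -6]].
det(H) = (-8)·(-6) − (-8)² = -16.
Since det(H) < 0, H is indefinite and the critical point is a saddle point.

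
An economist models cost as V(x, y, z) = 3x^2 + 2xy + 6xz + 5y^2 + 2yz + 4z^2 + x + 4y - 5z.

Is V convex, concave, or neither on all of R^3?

V is quadratic, so its Hessian is the constant matrix H = [[6, 2, 6], [2, 10, 2], [6, 2, 8]].
Leading principal minors: 6, 56, 112.
All positive ⇒ H ≻ 0 ⇒ convex.

convex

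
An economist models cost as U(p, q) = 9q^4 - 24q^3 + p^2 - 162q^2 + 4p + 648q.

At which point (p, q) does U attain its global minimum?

(-2, -3)

U(p,q) separates as A(p) + B(q), so its minimum is min A + min B.
A'(p) = 2p + 4 vanishes at p ∈ {-2}; B'(q) = 36(q - 3)(q - 2)(q + 3) vanishes at q ∈ {-3, 2, 3}.
Local minima of A (where A''>0): A(-2)=-4. Local minima of B: B(-3)=-2025, B(3)=567.
So the global minimum of U is A(-2) + B(-3) = -4 − 2025 = -2029, attained at (-2, -3).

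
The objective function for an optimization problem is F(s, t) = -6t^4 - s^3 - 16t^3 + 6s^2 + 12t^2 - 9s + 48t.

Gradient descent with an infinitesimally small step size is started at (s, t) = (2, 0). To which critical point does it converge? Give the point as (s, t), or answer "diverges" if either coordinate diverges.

F is separable, so gradient descent decouples: s follows -∂F/∂s, t follows -∂F/∂t.
∂F/∂s = -3(s - 3)(s - 1); at s=2 this is 3, so s decreases.
∂F/∂t = -24(t - 1)(t + 1)(t + 2); at t=0 this is 48, so t decreases.
s converges to its nearest critical value 1 (a local min of the s-part); t converges to -1. The iterate converges to (1, -1).

(1, -1)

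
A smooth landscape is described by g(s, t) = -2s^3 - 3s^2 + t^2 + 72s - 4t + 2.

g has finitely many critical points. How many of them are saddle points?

g separates as a function of s plus a function of t, so ∇g=0 decouples.
∂g/∂s = -6(s - 3)(s + 4) = 0 at s ∈ {-4, 3}; ∂g/∂t = 2(t - 2) = 0 at t ∈ {2}.
The Hessian is diagonal: diag(g_ss, g_tt). Second derivatives: g_ss(-4)=42, g_ss(3)=-42; g_tt(2)=2.
Saddle points occur where the two diagonal entries have opposite signs: (3, 2). Count: 1.

1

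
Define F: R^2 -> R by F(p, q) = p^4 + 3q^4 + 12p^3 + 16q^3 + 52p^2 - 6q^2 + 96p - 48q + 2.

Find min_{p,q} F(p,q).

-222

F(p,q) separates as A(p) + B(q) + 2, so its minimum is min A + min B + 2.
A'(p) = 4(p + 2)(p + 3)(p + 4) vanishes at p ∈ {-4, -3, -2}; B'(q) = 12(q - 1)(q + 1)(q + 4) vanishes at q ∈ {-4, -1, 1}.
Local minima of A (where A''>0): A(-4)=-64, A(-2)=-64. Local minima of B: B(-4)=-160, B(1)=-35.
So the global minimum of F is A(-4) + B(-4) + 2 = -64 − 160 + 2 = -222, attained at (-4, -4).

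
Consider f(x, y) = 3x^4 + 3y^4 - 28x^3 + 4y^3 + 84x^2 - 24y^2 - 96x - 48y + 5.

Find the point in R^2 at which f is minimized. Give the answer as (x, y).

f(x,y) separates as P(x) + Q(y) + 5, so its minimum is min P + min Q + 5.
P'(x) = 12(x - 4)(x - 2)(x - 1) vanishes at x ∈ {1, 2, 4}; Q'(y) = 12(y - 2)(y + 1)(y + 2) vanishes at y ∈ {-2, -1, 2}.
Local minima of P (where P''>0): P(1)=-37, P(4)=-64. Local minima of Q: Q(-2)=16, Q(2)=-112.
So the global minimum of f is P(4) + Q(2) + 5 = -64 − 112 + 5 = -171, attained at (4, 2).

(4, 2)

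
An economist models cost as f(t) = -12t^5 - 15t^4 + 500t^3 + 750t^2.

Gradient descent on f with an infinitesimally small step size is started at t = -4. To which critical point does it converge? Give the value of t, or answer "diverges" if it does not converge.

-5

f'(t) = -60t(t - 5)(t + 1)(t + 5), so f'(-4) = 6480.
Gradient descent moves in the -f' direction, i.e. t is decreasing.
The nearest critical point in that direction is t = -5, where f'' = 12000 > 0 (a local minimum). The iterate converges there.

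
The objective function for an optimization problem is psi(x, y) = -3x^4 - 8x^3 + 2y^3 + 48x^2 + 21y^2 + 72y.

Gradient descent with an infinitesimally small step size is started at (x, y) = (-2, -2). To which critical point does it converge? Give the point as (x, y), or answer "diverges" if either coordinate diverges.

(0, -3)

psi is separable, so gradient descent decouples: x follows -∂psi/∂x, y follows -∂psi/∂y.
∂psi/∂x = -12x(x - 2)(x + 4); at x=-2 this is -192, so x increases.
∂psi/∂y = 6(y + 3)(y + 4); at y=-2 this is 12, so y decreases.
x converges to its nearest critical value 0 (a local min of the x-part); y converges to -3. The iterate converges to (0, -3).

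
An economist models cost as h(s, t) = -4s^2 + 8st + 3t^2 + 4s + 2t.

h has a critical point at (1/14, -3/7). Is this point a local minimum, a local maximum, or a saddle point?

The Hessian of h is constant: H = [[-8, 8], [8, 6]].
det(H) = (-8)·6 − 8² = -112.
Since det(H) < 0, H is indefinite and the critical point is a saddle point.

saddle point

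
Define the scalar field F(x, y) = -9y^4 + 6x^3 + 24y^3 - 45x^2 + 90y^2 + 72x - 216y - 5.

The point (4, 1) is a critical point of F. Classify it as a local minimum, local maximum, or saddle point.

local minimum

The mixed partial ∂²F/∂x∂y is 0, so the Hessian at any point is diag(F_xx, F_yy) = diag(18(2x - 5), 36(-3y^2 + 4y + 5)).
At (4, 1): H = diag(54, 216).
Both eigenvalues are positive, so H is positive definite: a local minimum.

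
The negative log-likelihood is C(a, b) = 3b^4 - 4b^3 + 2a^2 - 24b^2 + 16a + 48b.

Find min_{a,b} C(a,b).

-144

C(a,b) separates as P(a) + Q(b), so its minimum is min P + min Q.
P'(a) = 4a + 16 vanishes at a ∈ {-4}; Q'(b) = 12(b - 2)(b - 1)(b + 2) vanishes at b ∈ {-2, 1, 2}.
Local minima of P (where P''>0): P(-4)=-32. Local minima of Q: Q(-2)=-112, Q(2)=16.
So the global minimum of C is P(-4) + Q(-2) = -32 − 112 = -144, attained at (-4, -2).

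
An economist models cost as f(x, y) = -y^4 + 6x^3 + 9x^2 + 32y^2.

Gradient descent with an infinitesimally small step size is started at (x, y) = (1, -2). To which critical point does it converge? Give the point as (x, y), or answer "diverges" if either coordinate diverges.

(0, 0)

f is separable, so gradient descent decouples: x follows -∂f/∂x, y follows -∂f/∂y.
∂f/∂x = 18x(x + 1); at x=1 this is 36, so x decreases.
∂f/∂y = -4y(y - 4)(y + 4); at y=-2 this is -96, so y increases.
x converges to its nearest critical value 0 (a local min of the x-part); y converges to 0. The iterate converges to (0, 0).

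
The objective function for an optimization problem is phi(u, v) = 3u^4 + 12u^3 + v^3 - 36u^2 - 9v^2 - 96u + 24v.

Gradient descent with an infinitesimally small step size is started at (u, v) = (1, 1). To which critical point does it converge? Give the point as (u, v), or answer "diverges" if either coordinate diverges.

phi is separable, so gradient descent decouples: u follows -∂phi/∂u, v follows -∂phi/∂v.
∂phi/∂u = 12(u - 2)(u + 1)(u + 4); at u=1 this is -120, so u increases.
∂phi/∂v = 3(v - 4)(v - 2); at v=1 this is 9, so v decreases.
The v-coordinate has no critical point in that direction and runs off to infinity.

diverges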